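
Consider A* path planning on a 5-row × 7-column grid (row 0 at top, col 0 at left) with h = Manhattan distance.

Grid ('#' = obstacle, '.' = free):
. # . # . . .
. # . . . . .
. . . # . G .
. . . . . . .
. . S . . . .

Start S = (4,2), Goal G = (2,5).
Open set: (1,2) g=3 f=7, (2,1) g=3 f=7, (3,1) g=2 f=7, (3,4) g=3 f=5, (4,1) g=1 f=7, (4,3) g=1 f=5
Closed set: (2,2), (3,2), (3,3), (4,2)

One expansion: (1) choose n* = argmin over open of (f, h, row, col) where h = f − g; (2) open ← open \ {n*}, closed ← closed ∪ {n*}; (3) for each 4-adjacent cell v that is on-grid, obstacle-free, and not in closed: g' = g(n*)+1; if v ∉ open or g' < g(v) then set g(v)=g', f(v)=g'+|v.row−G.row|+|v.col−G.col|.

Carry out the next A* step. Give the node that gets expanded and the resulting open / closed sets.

step 1: expand (3,4) (f=5, h=2) → closed; open now [(1,2) g=3 f=7, (2,1) g=3 f=7, (2,4) g=4 f=5, (3,1) g=2 f=7, (3,5) g=4 f=5, (4,1) g=1 f=7, (4,3) g=1 f=5, (4,4) g=4 f=7]

expanded=(3,4); open=[(1,2) g=3 f=7, (2,1) g=3 f=7, (2,4) g=4 f=5, (3,1) g=2 f=7, (3,5) g=4 f=5, (4,1) g=1 f=7, (4,3) g=1 f=5, (4,4) g=4 f=7]; closed=[(2,2), (3,2), (3,3), (3,4), (4,2)]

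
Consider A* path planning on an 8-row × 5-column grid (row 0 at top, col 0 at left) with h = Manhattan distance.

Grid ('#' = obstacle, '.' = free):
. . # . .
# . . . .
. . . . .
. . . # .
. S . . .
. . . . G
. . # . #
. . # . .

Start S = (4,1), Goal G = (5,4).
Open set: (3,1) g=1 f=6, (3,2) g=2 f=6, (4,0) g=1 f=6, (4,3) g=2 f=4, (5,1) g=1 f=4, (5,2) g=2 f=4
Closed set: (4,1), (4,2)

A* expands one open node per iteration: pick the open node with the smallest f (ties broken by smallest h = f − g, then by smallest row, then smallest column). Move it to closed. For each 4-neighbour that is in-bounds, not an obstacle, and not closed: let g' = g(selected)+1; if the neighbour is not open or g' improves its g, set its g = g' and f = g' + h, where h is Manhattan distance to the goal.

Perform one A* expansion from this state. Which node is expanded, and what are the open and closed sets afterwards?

expanded=(4,3); open=[(3,1) g=1 f=6, (3,2) g=2 f=6, (4,0) g=1 f=6, (4,4) g=3 f=4, (5,1) g=1 f=4, (5,2) g=2 f=4, (5,3) g=3 f=4]; closed=[(4,1), (4,2), (4,3)]

step 1: expand (4,3) (f=4, h=2) → closed; open now [(3,1) g=1 f=6, (3,2) g=2 f=6, (4,0) g=1 f=6, (4,4) g=3 f=4, (5,1) g=1 f=4, (5,2) g=2 f=4, (5,3) g=3 f=4]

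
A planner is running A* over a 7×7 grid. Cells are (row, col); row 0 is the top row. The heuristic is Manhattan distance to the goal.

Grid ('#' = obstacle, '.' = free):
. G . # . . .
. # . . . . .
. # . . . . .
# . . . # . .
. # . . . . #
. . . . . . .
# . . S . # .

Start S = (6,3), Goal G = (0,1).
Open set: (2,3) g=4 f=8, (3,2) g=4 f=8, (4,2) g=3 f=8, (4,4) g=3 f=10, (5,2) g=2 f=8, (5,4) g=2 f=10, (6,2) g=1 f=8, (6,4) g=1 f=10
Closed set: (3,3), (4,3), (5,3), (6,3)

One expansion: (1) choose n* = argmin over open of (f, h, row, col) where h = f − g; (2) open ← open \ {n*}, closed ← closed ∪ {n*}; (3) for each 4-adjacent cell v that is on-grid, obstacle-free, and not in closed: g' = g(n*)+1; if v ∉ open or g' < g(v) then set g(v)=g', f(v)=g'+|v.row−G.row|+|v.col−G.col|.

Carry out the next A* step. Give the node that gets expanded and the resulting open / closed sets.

step 1: expand (2,3) (f=8, h=4) → closed; open now [(1,3) g=5 f=8, (2,2) g=5 f=8, (2,4) g=5 f=10, (3,2) g=4 f=8, (4,2) g=3 f=8, (4,4) g=3 f=10, (5,2) g=2 f=8, (5,4) g=2 f=10, (6,2) g=1 f=8, (6,4) g=1 f=10]

expanded=(2,3); open=[(1,3) g=5 f=8, (2,2) g=5 f=8, (2,4) g=5 f=10, (3,2) g=4 f=8, (4,2) g=3 f=8, (4,4) g=3 f=10, (5,2) g=2 f=8, (5,4) g=2 f=10, (6,2) g=1 f=8, (6,4) g=1 f=10]; closed=[(2,3), (3,3), (4,3), (5,3), (6,3)]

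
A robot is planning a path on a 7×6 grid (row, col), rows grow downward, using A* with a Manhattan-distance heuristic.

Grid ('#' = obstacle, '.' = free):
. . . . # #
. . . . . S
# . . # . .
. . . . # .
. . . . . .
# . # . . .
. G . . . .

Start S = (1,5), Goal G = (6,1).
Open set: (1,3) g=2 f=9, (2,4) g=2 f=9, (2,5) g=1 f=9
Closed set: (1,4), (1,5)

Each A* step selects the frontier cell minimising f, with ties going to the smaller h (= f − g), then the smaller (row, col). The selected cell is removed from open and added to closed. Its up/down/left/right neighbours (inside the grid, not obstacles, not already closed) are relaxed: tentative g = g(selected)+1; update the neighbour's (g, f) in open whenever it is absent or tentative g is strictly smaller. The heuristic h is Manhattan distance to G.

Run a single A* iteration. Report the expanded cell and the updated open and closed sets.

expanded=(1,3); open=[(0,3) g=3 f=11, (1,2) g=3 f=9, (2,4) g=2 f=9, (2,5) g=1 f=9]; closed=[(1,3), (1,4), (1,5)]

step 1: expand (1,3) (f=9, h=7) → closed; open now [(0,3) g=3 f=11, (1,2) g=3 f=9, (2,4) g=2 f=9, (2,5) g=1 f=9]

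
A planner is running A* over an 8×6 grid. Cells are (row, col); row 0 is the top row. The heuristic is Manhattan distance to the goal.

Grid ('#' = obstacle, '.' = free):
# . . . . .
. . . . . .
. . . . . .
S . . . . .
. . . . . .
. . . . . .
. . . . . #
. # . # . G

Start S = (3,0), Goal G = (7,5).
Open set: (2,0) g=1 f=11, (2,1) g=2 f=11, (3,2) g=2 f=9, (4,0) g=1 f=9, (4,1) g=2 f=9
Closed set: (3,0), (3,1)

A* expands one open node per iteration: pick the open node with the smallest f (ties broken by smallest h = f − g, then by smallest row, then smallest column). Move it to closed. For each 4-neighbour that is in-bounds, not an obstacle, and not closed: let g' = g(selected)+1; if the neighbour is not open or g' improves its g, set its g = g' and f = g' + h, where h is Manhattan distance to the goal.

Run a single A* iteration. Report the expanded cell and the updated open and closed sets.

step 1: expand (3,2) (f=9, h=7) → closed; open now [(2,0) g=1 f=11, (2,1) g=2 f=11, (2,2) g=3 f=11, (3,3) g=3 f=9, (4,0) g=1 f=9, (4,1) g=2 f=9, (4,2) g=3 f=9]

expanded=(3,2); open=[(2,0) g=1 f=11, (2,1) g=2 f=11, (2,2) g=3 f=11, (3,3) g=3 f=9, (4,0) g=1 f=9, (4,1) g=2 f=9, (4,2) g=3 f=9]; closed=[(3,0), (3,1), (3,2)]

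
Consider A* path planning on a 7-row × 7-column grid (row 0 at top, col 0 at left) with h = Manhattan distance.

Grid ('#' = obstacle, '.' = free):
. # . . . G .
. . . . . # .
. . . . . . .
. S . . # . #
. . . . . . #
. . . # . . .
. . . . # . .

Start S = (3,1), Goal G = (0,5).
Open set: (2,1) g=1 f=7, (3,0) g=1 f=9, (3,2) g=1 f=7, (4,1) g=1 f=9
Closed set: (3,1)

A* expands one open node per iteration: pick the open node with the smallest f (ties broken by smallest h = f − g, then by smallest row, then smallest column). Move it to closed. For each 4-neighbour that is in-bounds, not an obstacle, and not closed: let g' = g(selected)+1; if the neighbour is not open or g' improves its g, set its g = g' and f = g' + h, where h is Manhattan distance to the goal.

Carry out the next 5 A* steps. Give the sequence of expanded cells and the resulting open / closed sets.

step 1: expand (2,1) (f=7, h=6) → closed; open now [(1,1) g=2 f=7, (2,0) g=2 f=9, (2,2) g=2 f=7, (3,0) g=1 f=9, (3,2) g=1 f=7, (4,1) g=1 f=9]
step 2: expand (1,1) (f=7, h=5) → closed; open now [(1,0) g=3 f=9, (1,2) g=3 f=7, (2,0) g=2 f=9, (2,2) g=2 f=7, (3,0) g=1 f=9, (3,2) g=1 f=7, (4,1) g=1 f=9]
step 3: expand (1,2) (f=7, h=4) → closed; open now [(0,2) g=4 f=7, (1,0) g=3 f=9, (1,3) g=4 f=7, (2,0) g=2 f=9, (2,2) g=2 f=7, (3,0) g=1 f=9, (3,2) g=1 f=7, (4,1) g=1 f=9]
step 4: expand (0,2) (f=7, h=3) → closed; open now [(0,3) g=5 f=7, (1,0) g=3 f=9, (1,3) g=4 f=7, (2,0) g=2 f=9, (2,2) g=2 f=7, (3,0) g=1 f=9, (3,2) g=1 f=7, (4,1) g=1 f=9]
step 5: expand (0,3) (f=7, h=2) → closed; open now [(0,4) g=6 f=7, (1,0) g=3 f=9, (1,3) g=4 f=7, (2,0) g=2 f=9, (2,2) g=2 f=7, (3,0) g=1 f=9, (3,2) g=1 f=7, (4,1) g=1 f=9]

order=[(2,1) → (1,1) → (1,2) → (0,2) → (0,3)]; open=[(0,4) g=6 f=7, (1,0) g=3 f=9, (1,3) g=4 f=7, (2,0) g=2 f=9, (2,2) g=2 f=7, (3,0) g=1 f=9, (3,2) g=1 f=7, (4,1) g=1 f=9]; closed=[(0,2), (0,3), (1,1), (1,2), (2,1), (3,1)]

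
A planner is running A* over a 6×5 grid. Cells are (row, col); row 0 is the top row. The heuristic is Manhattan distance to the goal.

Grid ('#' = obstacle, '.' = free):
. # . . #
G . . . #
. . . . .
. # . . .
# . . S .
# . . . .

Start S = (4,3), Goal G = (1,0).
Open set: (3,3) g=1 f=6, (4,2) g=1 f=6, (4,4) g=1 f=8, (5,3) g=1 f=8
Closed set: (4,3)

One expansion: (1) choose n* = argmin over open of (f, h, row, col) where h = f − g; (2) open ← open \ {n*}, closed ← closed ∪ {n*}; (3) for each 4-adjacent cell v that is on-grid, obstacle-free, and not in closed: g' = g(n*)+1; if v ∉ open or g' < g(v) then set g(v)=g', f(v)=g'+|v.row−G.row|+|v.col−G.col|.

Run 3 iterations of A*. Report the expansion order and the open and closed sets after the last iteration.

order=[(3,3) → (2,3) → (1,3)]; open=[(0,3) g=4 f=8, (1,2) g=4 f=6, (2,2) g=3 f=6, (2,4) g=3 f=8, (3,2) g=2 f=6, (3,4) g=2 f=8, (4,2) g=1 f=6, (4,4) g=1 f=8, (5,3) g=1 f=8]; closed=[(1,3), (2,3), (3,3), (4,3)]

step 1: expand (3,3) (f=6, h=5) → closed; open now [(2,3) g=2 f=6, (3,2) g=2 f=6, (3,4) g=2 f=8, (4,2) g=1 f=6, (4,4) g=1 f=8, (5,3) g=1 f=8]
step 2: expand (2,3) (f=6, h=4) → closed; open now [(1,3) g=3 f=6, (2,2) g=3 f=6, (2,4) g=3 f=8, (3,2) g=2 f=6, (3,4) g=2 f=8, (4,2) g=1 f=6, (4,4) g=1 f=8, (5,3) g=1 f=8]
step 3: expand (1,3) (f=6, h=3) → closed; open now [(0,3) g=4 f=8, (1,2) g=4 f=6, (2,2) g=3 f=6, (2,4) g=3 f=8, (3,2) g=2 f=6, (3,4) g=2 f=8, (4,2) g=1 f=6, (4,4) g=1 f=8, (5,3) g=1 f=8]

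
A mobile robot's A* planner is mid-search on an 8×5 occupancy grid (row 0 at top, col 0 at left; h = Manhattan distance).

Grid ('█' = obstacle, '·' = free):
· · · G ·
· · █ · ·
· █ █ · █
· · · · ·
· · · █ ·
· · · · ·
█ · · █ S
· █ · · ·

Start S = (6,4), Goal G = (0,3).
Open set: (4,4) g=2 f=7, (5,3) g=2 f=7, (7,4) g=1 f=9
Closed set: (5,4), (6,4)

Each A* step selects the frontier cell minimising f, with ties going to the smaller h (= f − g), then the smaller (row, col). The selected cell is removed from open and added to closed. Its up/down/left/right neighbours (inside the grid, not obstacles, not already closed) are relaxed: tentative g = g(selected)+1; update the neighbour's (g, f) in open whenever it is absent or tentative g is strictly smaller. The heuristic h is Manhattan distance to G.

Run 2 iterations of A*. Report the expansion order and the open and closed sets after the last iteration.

step 1: expand (4,4) (f=7, h=5) → closed; open now [(3,4) g=3 f=7, (5,3) g=2 f=7, (7,4) g=1 f=9]
step 2: expand (3,4) (f=7, h=4) → closed; open now [(3,3) g=4 f=7, (5,3) g=2 f=7, (7,4) g=1 f=9]

order=[(4,4) → (3,4)]; open=[(3,3) g=4 f=7, (5,3) g=2 f=7, (7,4) g=1 f=9]; closed=[(3,4), (4,4), (5,4), (6,4)]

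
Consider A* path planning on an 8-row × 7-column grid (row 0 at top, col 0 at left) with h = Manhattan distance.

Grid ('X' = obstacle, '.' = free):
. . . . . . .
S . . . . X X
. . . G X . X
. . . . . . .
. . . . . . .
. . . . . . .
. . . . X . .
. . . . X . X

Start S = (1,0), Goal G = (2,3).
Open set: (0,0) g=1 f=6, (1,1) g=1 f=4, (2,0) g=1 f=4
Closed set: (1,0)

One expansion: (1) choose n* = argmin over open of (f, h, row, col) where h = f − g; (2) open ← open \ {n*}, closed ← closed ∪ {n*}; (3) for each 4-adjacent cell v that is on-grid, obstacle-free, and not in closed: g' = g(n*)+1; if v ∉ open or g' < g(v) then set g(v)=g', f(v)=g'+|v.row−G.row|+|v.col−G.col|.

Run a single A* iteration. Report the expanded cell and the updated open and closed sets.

step 1: expand (1,1) (f=4, h=3) → closed; open now [(0,0) g=1 f=6, (0,1) g=2 f=6, (1,2) g=2 f=4, (2,0) g=1 f=4, (2,1) g=2 f=4]

expanded=(1,1); open=[(0,0) g=1 f=6, (0,1) g=2 f=6, (1,2) g=2 f=4, (2,0) g=1 f=4, (2,1) g=2 f=4]; closed=[(1,0), (1,1)]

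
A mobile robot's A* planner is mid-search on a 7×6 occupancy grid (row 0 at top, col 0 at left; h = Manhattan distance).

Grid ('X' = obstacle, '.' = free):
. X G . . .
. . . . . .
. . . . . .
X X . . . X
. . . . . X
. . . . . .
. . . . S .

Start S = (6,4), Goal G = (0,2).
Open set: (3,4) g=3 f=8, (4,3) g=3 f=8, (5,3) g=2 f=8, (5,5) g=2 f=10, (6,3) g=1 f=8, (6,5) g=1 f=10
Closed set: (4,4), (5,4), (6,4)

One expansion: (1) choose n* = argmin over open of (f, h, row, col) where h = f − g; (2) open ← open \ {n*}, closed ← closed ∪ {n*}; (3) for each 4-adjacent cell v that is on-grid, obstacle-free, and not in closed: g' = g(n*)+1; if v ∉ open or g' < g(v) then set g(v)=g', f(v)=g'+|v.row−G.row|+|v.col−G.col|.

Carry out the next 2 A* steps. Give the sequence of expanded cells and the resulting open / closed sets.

step 1: expand (3,4) (f=8, h=5) → closed; open now [(2,4) g=4 f=8, (3,3) g=4 f=8, (4,3) g=3 f=8, (5,3) g=2 f=8, (5,5) g=2 f=10, (6,3) g=1 f=8, (6,5) g=1 f=10]
step 2: expand (2,4) (f=8, h=4) → closed; open now [(1,4) g=5 f=8, (2,3) g=5 f=8, (2,5) g=5 f=10, (3,3) g=4 f=8, (4,3) g=3 f=8, (5,3) g=2 f=8, (5,5) g=2 f=10, (6,3) g=1 f=8, (6,5) g=1 f=10]

order=[(3,4) → (2,4)]; open=[(1,4) g=5 f=8, (2,3) g=5 f=8, (2,5) g=5 f=10, (3,3) g=4 f=8, (4,3) g=3 f=8, (5,3) g=2 f=8, (5,5) g=2 f=10, (6,3) g=1 f=8, (6,5) g=1 f=10]; closed=[(2,4), (3,4), (4,4), (5,4), (6,4)]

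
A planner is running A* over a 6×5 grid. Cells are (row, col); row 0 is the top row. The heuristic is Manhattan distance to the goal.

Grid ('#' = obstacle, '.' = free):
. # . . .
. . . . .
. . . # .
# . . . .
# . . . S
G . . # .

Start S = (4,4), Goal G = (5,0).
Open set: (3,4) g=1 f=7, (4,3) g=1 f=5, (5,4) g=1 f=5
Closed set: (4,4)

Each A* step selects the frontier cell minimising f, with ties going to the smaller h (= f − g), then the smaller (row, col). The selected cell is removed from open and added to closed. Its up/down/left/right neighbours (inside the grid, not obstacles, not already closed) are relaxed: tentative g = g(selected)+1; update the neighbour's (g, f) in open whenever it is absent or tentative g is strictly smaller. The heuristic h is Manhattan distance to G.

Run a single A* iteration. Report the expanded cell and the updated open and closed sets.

step 1: expand (4,3) (f=5, h=4) → closed; open now [(3,3) g=2 f=7, (3,4) g=1 f=7, (4,2) g=2 f=5, (5,4) g=1 f=5]

expanded=(4,3); open=[(3,3) g=2 f=7, (3,4) g=1 f=7, (4,2) g=2 f=5, (5,4) g=1 f=5]; closed=[(4,3), (4,4)]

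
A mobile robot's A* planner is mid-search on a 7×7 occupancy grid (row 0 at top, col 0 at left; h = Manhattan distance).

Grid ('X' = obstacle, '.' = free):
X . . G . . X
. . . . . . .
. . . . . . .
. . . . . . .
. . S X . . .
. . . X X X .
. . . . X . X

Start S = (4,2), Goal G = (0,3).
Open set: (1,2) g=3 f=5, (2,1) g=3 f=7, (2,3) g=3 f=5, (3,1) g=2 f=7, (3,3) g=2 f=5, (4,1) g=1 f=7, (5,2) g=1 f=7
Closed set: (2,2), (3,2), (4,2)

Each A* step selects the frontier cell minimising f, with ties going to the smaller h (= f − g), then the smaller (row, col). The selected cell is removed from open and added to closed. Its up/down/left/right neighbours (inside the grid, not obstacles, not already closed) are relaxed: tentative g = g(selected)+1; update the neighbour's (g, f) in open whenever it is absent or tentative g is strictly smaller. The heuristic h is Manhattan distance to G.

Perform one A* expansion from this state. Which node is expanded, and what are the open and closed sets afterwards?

expanded=(1,2); open=[(0,2) g=4 f=5, (1,1) g=4 f=7, (1,3) g=4 f=5, (2,1) g=3 f=7, (2,3) g=3 f=5, (3,1) g=2 f=7, (3,3) g=2 f=5, (4,1) g=1 f=7, (5,2) g=1 f=7]; closed=[(1,2), (2,2), (3,2), (4,2)]

step 1: expand (1,2) (f=5, h=2) → closed; open now [(0,2) g=4 f=5, (1,1) g=4 f=7, (1,3) g=4 f=5, (2,1) g=3 f=7, (2,3) g=3 f=5, (3,1) g=2 f=7, (3,3) g=2 f=5, (4,1) g=1 f=7, (5,2) g=1 f=7]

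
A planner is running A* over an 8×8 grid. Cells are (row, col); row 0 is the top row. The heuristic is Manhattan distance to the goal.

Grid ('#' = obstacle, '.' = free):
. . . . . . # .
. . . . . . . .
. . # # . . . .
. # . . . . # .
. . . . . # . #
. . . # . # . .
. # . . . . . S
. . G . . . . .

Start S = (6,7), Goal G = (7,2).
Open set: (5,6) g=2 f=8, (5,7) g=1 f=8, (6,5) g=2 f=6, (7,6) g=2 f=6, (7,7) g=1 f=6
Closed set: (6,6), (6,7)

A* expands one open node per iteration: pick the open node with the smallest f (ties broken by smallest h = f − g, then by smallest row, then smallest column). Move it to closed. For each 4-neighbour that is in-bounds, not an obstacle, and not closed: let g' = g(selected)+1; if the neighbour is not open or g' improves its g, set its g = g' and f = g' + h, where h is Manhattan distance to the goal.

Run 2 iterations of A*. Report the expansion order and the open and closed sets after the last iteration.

order=[(6,5) → (6,4)]; open=[(5,4) g=4 f=8, (5,6) g=2 f=8, (5,7) g=1 f=8, (6,3) g=4 f=6, (7,4) g=4 f=6, (7,5) g=3 f=6, (7,6) g=2 f=6, (7,7) g=1 f=6]; closed=[(6,4), (6,5), (6,6), (6,7)]

step 1: expand (6,5) (f=6, h=4) → closed; open now [(5,6) g=2 f=8, (5,7) g=1 f=8, (6,4) g=3 f=6, (7,5) g=3 f=6, (7,6) g=2 f=6, (7,7) g=1 f=6]
step 2: expand (6,4) (f=6, h=3) → closed; open now [(5,4) g=4 f=8, (5,6) g=2 f=8, (5,7) g=1 f=8, (6,3) g=4 f=6, (7,4) g=4 f=6, (7,5) g=3 f=6, (7,6) g=2 f=6, (7,7) g=1 f=6]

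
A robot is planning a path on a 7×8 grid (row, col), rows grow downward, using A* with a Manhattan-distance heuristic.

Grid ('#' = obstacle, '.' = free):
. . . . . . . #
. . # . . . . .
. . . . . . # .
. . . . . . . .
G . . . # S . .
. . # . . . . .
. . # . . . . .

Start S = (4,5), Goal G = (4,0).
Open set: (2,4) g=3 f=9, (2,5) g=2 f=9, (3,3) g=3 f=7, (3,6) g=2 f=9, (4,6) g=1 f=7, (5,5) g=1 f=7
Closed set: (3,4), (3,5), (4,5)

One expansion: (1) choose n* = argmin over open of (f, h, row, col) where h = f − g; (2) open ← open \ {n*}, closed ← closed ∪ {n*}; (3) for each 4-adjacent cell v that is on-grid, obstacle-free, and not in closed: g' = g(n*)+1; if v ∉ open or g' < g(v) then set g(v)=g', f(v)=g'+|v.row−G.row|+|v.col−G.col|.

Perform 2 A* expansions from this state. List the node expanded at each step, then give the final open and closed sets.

order=[(3,3) → (3,2)]; open=[(2,2) g=5 f=9, (2,3) g=4 f=9, (2,4) g=3 f=9, (2,5) g=2 f=9, (3,1) g=5 f=7, (3,6) g=2 f=9, (4,2) g=5 f=7, (4,3) g=4 f=7, (4,6) g=1 f=7, (5,5) g=1 f=7]; closed=[(3,2), (3,3), (3,4), (3,5), (4,5)]

step 1: expand (3,3) (f=7, h=4) → closed; open now [(2,3) g=4 f=9, (2,4) g=3 f=9, (2,5) g=2 f=9, (3,2) g=4 f=7, (3,6) g=2 f=9, (4,3) g=4 f=7, (4,6) g=1 f=7, (5,5) g=1 f=7]
step 2: expand (3,2) (f=7, h=3) → closed; open now [(2,2) g=5 f=9, (2,3) g=4 f=9, (2,4) g=3 f=9, (2,5) g=2 f=9, (3,1) g=5 f=7, (3,6) g=2 f=9, (4,2) g=5 f=7, (4,3) g=4 f=7, (4,6) g=1 f=7, (5,5) g=1 f=7]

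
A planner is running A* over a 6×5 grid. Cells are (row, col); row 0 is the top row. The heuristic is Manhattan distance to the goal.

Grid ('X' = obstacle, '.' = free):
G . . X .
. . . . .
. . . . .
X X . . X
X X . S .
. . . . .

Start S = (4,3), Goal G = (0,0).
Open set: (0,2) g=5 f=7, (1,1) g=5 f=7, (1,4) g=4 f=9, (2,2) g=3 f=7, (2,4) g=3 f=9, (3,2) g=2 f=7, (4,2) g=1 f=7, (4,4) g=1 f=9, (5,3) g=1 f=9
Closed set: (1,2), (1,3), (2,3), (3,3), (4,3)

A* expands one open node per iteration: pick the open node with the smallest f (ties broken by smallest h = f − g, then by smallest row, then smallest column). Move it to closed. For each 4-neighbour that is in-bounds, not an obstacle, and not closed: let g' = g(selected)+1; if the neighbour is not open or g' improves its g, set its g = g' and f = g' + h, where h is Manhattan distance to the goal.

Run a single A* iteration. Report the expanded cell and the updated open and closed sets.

step 1: expand (0,2) (f=7, h=2) → closed; open now [(0,1) g=6 f=7, (1,1) g=5 f=7, (1,4) g=4 f=9, (2,2) g=3 f=7, (2,4) g=3 f=9, (3,2) g=2 f=7, (4,2) g=1 f=7, (4,4) g=1 f=9, (5,3) g=1 f=9]

expanded=(0,2); open=[(0,1) g=6 f=7, (1,1) g=5 f=7, (1,4) g=4 f=9, (2,2) g=3 f=7, (2,4) g=3 f=9, (3,2) g=2 f=7, (4,2) g=1 f=7, (4,4) g=1 f=9, (5,3) g=1 f=9]; closed=[(0,2), (1,2), (1,3), (2,3), (3,3), (4,3)]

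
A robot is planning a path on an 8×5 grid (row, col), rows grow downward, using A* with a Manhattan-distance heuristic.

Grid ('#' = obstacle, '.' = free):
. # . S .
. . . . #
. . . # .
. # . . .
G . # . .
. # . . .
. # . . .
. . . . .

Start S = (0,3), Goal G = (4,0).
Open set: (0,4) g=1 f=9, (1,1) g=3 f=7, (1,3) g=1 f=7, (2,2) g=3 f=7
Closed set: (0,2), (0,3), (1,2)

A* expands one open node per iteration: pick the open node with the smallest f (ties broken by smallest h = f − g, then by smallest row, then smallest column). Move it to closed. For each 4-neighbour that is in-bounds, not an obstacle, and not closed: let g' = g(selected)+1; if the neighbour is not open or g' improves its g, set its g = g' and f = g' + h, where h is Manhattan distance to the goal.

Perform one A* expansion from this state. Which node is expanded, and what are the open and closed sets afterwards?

step 1: expand (1,1) (f=7, h=4) → closed; open now [(0,4) g=1 f=9, (1,0) g=4 f=7, (1,3) g=1 f=7, (2,1) g=4 f=7, (2,2) g=3 f=7]

expanded=(1,1); open=[(0,4) g=1 f=9, (1,0) g=4 f=7, (1,3) g=1 f=7, (2,1) g=4 f=7, (2,2) g=3 f=7]; closed=[(0,2), (0,3), (1,1), (1,2)]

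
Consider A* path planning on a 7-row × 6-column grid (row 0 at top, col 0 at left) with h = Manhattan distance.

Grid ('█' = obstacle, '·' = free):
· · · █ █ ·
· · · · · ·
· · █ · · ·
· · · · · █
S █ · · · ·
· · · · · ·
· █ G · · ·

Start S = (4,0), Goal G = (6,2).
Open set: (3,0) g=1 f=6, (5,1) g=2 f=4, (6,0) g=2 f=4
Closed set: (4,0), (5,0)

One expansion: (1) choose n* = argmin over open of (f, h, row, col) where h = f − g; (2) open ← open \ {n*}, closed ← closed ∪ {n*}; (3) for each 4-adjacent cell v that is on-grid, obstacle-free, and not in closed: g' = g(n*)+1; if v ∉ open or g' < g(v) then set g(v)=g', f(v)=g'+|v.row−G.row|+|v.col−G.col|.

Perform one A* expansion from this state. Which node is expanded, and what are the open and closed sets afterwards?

step 1: expand (5,1) (f=4, h=2) → closed; open now [(3,0) g=1 f=6, (5,2) g=3 f=4, (6,0) g=2 f=4]

expanded=(5,1); open=[(3,0) g=1 f=6, (5,2) g=3 f=4, (6,0) g=2 f=4]; closed=[(4,0), (5,0), (5,1)]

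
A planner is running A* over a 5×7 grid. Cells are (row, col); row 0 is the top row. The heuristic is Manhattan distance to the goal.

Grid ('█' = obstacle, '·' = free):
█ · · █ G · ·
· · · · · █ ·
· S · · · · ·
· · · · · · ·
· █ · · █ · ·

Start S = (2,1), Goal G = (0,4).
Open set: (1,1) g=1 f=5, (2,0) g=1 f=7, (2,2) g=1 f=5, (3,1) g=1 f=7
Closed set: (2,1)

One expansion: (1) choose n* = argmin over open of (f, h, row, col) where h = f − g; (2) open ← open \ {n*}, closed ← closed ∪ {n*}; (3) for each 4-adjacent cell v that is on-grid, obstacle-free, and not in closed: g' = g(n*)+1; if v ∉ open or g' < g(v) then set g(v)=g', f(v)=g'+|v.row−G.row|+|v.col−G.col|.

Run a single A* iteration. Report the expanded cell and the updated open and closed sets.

expanded=(1,1); open=[(0,1) g=2 f=5, (1,0) g=2 f=7, (1,2) g=2 f=5, (2,0) g=1 f=7, (2,2) g=1 f=5, (3,1) g=1 f=7]; closed=[(1,1), (2,1)]

step 1: expand (1,1) (f=5, h=4) → closed; open now [(0,1) g=2 f=5, (1,0) g=2 f=7, (1,2) g=2 f=5, (2,0) g=1 f=7, (2,2) g=1 f=5, (3,1) g=1 f=7]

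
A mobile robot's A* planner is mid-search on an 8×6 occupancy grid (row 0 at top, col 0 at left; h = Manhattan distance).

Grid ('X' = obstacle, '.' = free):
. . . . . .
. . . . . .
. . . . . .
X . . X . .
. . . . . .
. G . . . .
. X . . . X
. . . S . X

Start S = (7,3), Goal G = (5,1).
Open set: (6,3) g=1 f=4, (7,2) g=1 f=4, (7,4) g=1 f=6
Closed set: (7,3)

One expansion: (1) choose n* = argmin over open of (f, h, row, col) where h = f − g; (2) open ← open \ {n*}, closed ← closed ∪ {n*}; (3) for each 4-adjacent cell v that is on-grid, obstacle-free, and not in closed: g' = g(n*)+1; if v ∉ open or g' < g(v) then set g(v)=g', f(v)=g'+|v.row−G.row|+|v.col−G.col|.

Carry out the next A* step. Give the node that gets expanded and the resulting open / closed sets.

expanded=(6,3); open=[(5,3) g=2 f=4, (6,2) g=2 f=4, (6,4) g=2 f=6, (7,2) g=1 f=4, (7,4) g=1 f=6]; closed=[(6,3), (7,3)]

step 1: expand (6,3) (f=4, h=3) → closed; open now [(5,3) g=2 f=4, (6,2) g=2 f=4, (6,4) g=2 f=6, (7,2) g=1 f=4, (7,4) g=1 f=6]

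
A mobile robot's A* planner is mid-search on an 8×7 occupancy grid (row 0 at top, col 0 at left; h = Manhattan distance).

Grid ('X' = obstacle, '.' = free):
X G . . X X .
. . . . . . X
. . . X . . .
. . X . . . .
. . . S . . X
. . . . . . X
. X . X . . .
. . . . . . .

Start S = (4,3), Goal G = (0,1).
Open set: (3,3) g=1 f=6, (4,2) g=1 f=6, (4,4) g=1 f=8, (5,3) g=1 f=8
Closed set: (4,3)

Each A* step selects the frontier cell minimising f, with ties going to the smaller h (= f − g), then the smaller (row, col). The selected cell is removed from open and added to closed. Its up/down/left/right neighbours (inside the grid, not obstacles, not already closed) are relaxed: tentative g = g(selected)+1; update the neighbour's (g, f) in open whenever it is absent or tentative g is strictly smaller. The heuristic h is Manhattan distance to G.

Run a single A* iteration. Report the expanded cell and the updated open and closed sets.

expanded=(3,3); open=[(3,4) g=2 f=8, (4,2) g=1 f=6, (4,4) g=1 f=8, (5,3) g=1 f=8]; closed=[(3,3), (4,3)]

step 1: expand (3,3) (f=6, h=5) → closed; open now [(3,4) g=2 f=8, (4,2) g=1 f=6, (4,4) g=1 f=8, (5,3) g=1 f=8]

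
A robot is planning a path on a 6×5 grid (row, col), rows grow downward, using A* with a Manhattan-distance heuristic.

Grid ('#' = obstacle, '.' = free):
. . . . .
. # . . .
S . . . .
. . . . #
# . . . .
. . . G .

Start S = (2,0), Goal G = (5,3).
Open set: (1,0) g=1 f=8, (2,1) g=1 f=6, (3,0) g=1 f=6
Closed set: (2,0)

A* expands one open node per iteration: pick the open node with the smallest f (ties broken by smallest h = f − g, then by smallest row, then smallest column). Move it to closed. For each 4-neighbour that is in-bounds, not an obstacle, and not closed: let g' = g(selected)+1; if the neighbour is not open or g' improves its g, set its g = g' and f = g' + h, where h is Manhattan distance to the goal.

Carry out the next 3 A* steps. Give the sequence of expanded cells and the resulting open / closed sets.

order=[(2,1) → (2,2) → (2,3)]; open=[(1,0) g=1 f=8, (1,2) g=3 f=8, (1,3) g=4 f=8, (2,4) g=4 f=8, (3,0) g=1 f=6, (3,1) g=2 f=6, (3,2) g=3 f=6, (3,3) g=4 f=6]; closed=[(2,0), (2,1), (2,2), (2,3)]

step 1: expand (2,1) (f=6, h=5) → closed; open now [(1,0) g=1 f=8, (2,2) g=2 f=6, (3,0) g=1 f=6, (3,1) g=2 f=6]
step 2: expand (2,2) (f=6, h=4) → closed; open now [(1,0) g=1 f=8, (1,2) g=3 f=8, (2,3) g=3 f=6, (3,0) g=1 f=6, (3,1) g=2 f=6, (3,2) g=3 f=6]
step 3: expand (2,3) (f=6, h=3) → closed; open now [(1,0) g=1 f=8, (1,2) g=3 f=8, (1,3) g=4 f=8, (2,4) g=4 f=8, (3,0) g=1 f=6, (3,1) g=2 f=6, (3,2) g=3 f=6, (3,3) g=4 f=6]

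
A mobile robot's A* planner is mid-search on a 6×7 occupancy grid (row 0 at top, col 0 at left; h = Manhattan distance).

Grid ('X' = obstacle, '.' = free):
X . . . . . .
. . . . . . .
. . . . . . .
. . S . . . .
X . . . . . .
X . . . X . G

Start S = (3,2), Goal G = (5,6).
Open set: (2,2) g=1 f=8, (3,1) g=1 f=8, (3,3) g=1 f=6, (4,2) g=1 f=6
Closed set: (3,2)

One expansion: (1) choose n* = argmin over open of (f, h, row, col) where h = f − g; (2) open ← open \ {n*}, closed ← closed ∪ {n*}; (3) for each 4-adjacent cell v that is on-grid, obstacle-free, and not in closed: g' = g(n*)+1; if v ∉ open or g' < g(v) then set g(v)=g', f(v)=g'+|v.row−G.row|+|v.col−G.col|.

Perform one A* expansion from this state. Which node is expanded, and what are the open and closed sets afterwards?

expanded=(3,3); open=[(2,2) g=1 f=8, (2,3) g=2 f=8, (3,1) g=1 f=8, (3,4) g=2 f=6, (4,2) g=1 f=6, (4,3) g=2 f=6]; closed=[(3,2), (3,3)]

step 1: expand (3,3) (f=6, h=5) → closed; open now [(2,2) g=1 f=8, (2,3) g=2 f=8, (3,1) g=1 f=8, (3,4) g=2 f=6, (4,2) g=1 f=6, (4,3) g=2 f=6]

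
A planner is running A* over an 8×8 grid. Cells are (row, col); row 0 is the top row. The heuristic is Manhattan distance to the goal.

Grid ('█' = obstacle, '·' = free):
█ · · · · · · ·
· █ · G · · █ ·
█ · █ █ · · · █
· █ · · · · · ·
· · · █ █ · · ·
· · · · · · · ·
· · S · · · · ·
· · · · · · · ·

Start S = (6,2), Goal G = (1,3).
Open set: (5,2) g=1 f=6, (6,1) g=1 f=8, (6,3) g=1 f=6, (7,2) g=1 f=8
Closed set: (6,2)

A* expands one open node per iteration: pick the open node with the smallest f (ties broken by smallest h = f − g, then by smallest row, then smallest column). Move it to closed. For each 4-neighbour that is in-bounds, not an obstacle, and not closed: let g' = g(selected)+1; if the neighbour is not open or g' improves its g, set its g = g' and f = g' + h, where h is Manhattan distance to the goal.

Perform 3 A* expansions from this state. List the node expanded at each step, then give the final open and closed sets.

order=[(5,2) → (4,2) → (3,2)]; open=[(3,3) g=4 f=6, (4,1) g=3 f=8, (5,1) g=2 f=8, (5,3) g=2 f=6, (6,1) g=1 f=8, (6,3) g=1 f=6, (7,2) g=1 f=8]; closed=[(3,2), (4,2), (5,2), (6,2)]

step 1: expand (5,2) (f=6, h=5) → closed; open now [(4,2) g=2 f=6, (5,1) g=2 f=8, (5,3) g=2 f=6, (6,1) g=1 f=8, (6,3) g=1 f=6, (7,2) g=1 f=8]
step 2: expand (4,2) (f=6, h=4) → closed; open now [(3,2) g=3 f=6, (4,1) g=3 f=8, (5,1) g=2 f=8, (5,3) g=2 f=6, (6,1) g=1 f=8, (6,3) g=1 f=6, (7,2) g=1 f=8]
step 3: expand (3,2) (f=6, h=3) → closed; open now [(3,3) g=4 f=6, (4,1) g=3 f=8, (5,1) g=2 f=8, (5,3) g=2 f=6, (6,1) g=1 f=8, (6,3) g=1 f=6, (7,2) g=1 f=8]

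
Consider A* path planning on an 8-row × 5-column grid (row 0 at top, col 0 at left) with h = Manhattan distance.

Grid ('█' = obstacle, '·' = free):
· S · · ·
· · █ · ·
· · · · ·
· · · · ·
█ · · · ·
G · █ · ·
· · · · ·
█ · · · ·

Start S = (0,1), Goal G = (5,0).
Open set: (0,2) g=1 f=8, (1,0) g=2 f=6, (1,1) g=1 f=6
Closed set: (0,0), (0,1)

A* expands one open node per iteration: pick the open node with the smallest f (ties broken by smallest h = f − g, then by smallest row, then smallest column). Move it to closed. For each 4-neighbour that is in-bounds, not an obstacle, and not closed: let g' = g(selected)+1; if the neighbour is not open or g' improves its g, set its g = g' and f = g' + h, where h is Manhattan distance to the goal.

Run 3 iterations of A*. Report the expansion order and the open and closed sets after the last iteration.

step 1: expand (1,0) (f=6, h=4) → closed; open now [(0,2) g=1 f=8, (1,1) g=1 f=6, (2,0) g=3 f=6]
step 2: expand (2,0) (f=6, h=3) → closed; open now [(0,2) g=1 f=8, (1,1) g=1 f=6, (2,1) g=4 f=8, (3,0) g=4 f=6]
step 3: expand (3,0) (f=6, h=2) → closed; open now [(0,2) g=1 f=8, (1,1) g=1 f=6, (2,1) g=4 f=8, (3,1) g=5 f=8]

order=[(1,0) → (2,0) → (3,0)]; open=[(0,2) g=1 f=8, (1,1) g=1 f=6, (2,1) g=4 f=8, (3,1) g=5 f=8]; closed=[(0,0), (0,1), (1,0), (2,0), (3,0)]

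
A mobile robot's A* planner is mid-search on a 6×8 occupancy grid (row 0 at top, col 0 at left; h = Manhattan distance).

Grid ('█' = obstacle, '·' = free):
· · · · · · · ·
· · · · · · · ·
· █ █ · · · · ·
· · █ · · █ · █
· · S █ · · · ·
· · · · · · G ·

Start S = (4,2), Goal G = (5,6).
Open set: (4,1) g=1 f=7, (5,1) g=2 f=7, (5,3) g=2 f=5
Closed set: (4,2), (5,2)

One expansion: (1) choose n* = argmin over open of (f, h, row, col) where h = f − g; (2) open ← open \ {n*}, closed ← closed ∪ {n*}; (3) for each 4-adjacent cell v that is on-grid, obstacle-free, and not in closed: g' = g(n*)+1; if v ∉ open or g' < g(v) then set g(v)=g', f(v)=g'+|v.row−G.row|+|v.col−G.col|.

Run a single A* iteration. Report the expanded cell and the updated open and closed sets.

step 1: expand (5,3) (f=5, h=3) → closed; open now [(4,1) g=1 f=7, (5,1) g=2 f=7, (5,4) g=3 f=5]

expanded=(5,3); open=[(4,1) g=1 f=7, (5,1) g=2 f=7, (5,4) g=3 f=5]; closed=[(4,2), (5,2), (5,3)]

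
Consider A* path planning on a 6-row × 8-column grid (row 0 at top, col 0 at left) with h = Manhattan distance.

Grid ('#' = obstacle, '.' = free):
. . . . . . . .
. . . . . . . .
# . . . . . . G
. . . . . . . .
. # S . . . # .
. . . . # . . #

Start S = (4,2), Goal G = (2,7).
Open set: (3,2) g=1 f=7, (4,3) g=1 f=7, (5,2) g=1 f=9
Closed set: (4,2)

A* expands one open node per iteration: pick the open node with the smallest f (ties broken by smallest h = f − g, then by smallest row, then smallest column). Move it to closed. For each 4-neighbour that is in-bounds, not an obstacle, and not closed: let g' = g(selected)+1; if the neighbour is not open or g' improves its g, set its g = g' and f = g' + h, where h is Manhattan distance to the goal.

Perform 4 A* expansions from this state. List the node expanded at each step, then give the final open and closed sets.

order=[(3,2) → (2,2) → (2,3) → (2,4)]; open=[(1,2) g=3 f=9, (1,3) g=4 f=9, (1,4) g=5 f=9, (2,1) g=3 f=9, (2,5) g=5 f=7, (3,1) g=2 f=9, (3,3) g=2 f=7, (3,4) g=5 f=9, (4,3) g=1 f=7, (5,2) g=1 f=9]; closed=[(2,2), (2,3), (2,4), (3,2), (4,2)]

step 1: expand (3,2) (f=7, h=6) → closed; open now [(2,2) g=2 f=7, (3,1) g=2 f=9, (3,3) g=2 f=7, (4,3) g=1 f=7, (5,2) g=1 f=9]
step 2: expand (2,2) (f=7, h=5) → closed; open now [(1,2) g=3 f=9, (2,1) g=3 f=9, (2,3) g=3 f=7, (3,1) g=2 f=9, (3,3) g=2 f=7, (4,3) g=1 f=7, (5,2) g=1 f=9]
step 3: expand (2,3) (f=7, h=4) → closed; open now [(1,2) g=3 f=9, (1,3) g=4 f=9, (2,1) g=3 f=9, (2,4) g=4 f=7, (3,1) g=2 f=9, (3,3) g=2 f=7, (4,3) g=1 f=7, (5,2) g=1 f=9]
step 4: expand (2,4) (f=7, h=3) → closed; open now [(1,2) g=3 f=9, (1,3) g=4 f=9, (1,4) g=5 f=9, (2,1) g=3 f=9, (2,5) g=5 f=7, (3,1) g=2 f=9, (3,3) g=2 f=7, (3,4) g=5 f=9, (4,3) g=1 f=7, (5,2) g=1 f=9]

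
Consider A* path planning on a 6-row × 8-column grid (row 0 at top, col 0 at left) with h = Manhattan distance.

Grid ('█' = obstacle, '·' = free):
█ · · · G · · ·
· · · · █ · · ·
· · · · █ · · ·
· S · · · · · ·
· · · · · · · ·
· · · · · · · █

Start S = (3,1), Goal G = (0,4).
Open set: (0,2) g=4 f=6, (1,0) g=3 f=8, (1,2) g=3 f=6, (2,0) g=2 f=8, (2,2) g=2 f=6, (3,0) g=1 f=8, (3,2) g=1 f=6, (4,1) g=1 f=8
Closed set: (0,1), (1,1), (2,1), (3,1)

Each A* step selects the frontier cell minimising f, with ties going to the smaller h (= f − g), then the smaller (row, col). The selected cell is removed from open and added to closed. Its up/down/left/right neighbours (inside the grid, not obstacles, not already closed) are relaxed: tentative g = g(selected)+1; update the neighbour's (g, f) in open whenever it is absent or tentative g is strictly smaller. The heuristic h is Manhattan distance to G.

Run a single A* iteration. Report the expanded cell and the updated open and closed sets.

step 1: expand (0,2) (f=6, h=2) → closed; open now [(0,3) g=5 f=6, (1,0) g=3 f=8, (1,2) g=3 f=6, (2,0) g=2 f=8, (2,2) g=2 f=6, (3,0) g=1 f=8, (3,2) g=1 f=6, (4,1) g=1 f=8]

expanded=(0,2); open=[(0,3) g=5 f=6, (1,0) g=3 f=8, (1,2) g=3 f=6, (2,0) g=2 f=8, (2,2) g=2 f=6, (3,0) g=1 f=8, (3,2) g=1 f=6, (4,1) g=1 f=8]; closed=[(0,1), (0,2), (1,1), (2,1), (3,1)]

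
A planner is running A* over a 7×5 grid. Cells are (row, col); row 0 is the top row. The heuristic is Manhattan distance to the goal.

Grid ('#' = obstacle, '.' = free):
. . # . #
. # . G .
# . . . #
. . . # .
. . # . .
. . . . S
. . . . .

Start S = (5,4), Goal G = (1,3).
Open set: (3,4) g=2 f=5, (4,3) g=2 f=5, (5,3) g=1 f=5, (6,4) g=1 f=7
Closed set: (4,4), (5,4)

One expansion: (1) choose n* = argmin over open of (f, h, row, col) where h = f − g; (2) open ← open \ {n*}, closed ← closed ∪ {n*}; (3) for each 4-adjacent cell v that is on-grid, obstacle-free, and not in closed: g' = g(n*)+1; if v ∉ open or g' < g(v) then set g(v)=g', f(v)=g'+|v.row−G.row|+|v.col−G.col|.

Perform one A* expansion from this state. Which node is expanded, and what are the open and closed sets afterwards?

expanded=(3,4); open=[(4,3) g=2 f=5, (5,3) g=1 f=5, (6,4) g=1 f=7]; closed=[(3,4), (4,4), (5,4)]

step 1: expand (3,4) (f=5, h=3) → closed; open now [(4,3) g=2 f=5, (5,3) g=1 f=5, (6,4) g=1 f=7]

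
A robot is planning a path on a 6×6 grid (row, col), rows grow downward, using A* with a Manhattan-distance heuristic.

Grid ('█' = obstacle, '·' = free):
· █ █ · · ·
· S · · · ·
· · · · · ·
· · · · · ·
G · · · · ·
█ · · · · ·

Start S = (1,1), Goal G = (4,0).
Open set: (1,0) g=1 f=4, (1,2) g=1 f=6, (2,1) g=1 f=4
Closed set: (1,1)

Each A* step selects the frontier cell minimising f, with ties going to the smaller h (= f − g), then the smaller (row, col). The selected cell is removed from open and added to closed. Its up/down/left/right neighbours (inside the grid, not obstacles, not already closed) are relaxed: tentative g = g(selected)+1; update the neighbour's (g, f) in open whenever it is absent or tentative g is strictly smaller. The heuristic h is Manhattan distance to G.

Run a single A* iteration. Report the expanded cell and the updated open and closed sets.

step 1: expand (1,0) (f=4, h=3) → closed; open now [(0,0) g=2 f=6, (1,2) g=1 f=6, (2,0) g=2 f=4, (2,1) g=1 f=4]

expanded=(1,0); open=[(0,0) g=2 f=6, (1,2) g=1 f=6, (2,0) g=2 f=4, (2,1) g=1 f=4]; closed=[(1,0), (1,1)]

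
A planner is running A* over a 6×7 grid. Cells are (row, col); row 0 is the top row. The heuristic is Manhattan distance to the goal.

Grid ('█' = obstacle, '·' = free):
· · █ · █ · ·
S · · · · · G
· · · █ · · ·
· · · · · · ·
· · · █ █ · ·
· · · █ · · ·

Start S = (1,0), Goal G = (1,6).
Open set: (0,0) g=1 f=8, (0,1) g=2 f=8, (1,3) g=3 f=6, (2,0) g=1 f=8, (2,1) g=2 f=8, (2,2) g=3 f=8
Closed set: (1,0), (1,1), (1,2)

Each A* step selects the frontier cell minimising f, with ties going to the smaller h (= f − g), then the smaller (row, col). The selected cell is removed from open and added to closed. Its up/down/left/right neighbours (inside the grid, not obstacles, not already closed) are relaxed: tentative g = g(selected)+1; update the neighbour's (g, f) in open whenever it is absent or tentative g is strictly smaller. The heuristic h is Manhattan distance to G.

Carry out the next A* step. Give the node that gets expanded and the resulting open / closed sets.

expanded=(1,3); open=[(0,0) g=1 f=8, (0,1) g=2 f=8, (0,3) g=4 f=8, (1,4) g=4 f=6, (2,0) g=1 f=8, (2,1) g=2 f=8, (2,2) g=3 f=8]; closed=[(1,0), (1,1), (1,2), (1,3)]

step 1: expand (1,3) (f=6, h=3) → closed; open now [(0,0) g=1 f=8, (0,1) g=2 f=8, (0,3) g=4 f=8, (1,4) g=4 f=6, (2,0) g=1 f=8, (2,1) g=2 f=8, (2,2) g=3 f=8]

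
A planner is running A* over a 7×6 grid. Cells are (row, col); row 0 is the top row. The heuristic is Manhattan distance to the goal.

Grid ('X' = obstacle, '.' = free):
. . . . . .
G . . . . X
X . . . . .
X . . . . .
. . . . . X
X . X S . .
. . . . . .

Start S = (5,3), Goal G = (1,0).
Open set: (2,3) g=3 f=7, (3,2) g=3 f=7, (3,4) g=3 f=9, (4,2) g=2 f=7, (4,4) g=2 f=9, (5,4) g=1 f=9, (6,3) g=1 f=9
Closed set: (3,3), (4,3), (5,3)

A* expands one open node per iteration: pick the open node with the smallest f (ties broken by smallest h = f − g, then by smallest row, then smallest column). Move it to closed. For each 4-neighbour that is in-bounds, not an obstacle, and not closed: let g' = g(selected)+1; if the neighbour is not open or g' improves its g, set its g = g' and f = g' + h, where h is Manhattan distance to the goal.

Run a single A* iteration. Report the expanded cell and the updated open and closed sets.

step 1: expand (2,3) (f=7, h=4) → closed; open now [(1,3) g=4 f=7, (2,2) g=4 f=7, (2,4) g=4 f=9, (3,2) g=3 f=7, (3,4) g=3 f=9, (4,2) g=2 f=7, (4,4) g=2 f=9, (5,4) g=1 f=9, (6,3) g=1 f=9]

expanded=(2,3); open=[(1,3) g=4 f=7, (2,2) g=4 f=7, (2,4) g=4 f=9, (3,2) g=3 f=7, (3,4) g=3 f=9, (4,2) g=2 f=7, (4,4) g=2 f=9, (5,4) g=1 f=9, (6,3) g=1 f=9]; closed=[(2,3), (3,3), (4,3), (5,3)]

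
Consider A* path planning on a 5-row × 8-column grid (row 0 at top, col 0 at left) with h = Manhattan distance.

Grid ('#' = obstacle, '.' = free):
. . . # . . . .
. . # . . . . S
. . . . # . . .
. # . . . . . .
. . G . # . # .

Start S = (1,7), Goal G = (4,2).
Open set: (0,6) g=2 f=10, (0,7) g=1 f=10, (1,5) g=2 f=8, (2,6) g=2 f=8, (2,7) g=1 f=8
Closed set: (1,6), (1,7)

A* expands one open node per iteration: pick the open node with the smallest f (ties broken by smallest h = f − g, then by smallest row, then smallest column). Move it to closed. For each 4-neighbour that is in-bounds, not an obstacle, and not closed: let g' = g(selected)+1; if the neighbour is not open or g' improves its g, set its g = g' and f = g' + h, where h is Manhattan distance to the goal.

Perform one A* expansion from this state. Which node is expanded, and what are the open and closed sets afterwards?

expanded=(1,5); open=[(0,5) g=3 f=10, (0,6) g=2 f=10, (0,7) g=1 f=10, (1,4) g=3 f=8, (2,5) g=3 f=8, (2,6) g=2 f=8, (2,7) g=1 f=8]; closed=[(1,5), (1,6), (1,7)]

step 1: expand (1,5) (f=8, h=6) → closed; open now [(0,5) g=3 f=10, (0,6) g=2 f=10, (0,7) g=1 f=10, (1,4) g=3 f=8, (2,5) g=3 f=8, (2,6) g=2 f=8, (2,7) g=1 f=8]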